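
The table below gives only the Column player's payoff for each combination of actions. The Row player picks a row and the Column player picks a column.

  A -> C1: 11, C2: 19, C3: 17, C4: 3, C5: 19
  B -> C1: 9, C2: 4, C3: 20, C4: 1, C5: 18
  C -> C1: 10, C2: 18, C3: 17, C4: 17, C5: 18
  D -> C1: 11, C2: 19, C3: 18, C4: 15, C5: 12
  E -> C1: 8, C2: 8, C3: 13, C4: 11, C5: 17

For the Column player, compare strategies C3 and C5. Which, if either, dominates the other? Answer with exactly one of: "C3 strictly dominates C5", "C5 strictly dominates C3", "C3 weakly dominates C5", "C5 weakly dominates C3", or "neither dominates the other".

neither dominates the other

C3's payoffs vs C5's, by the Row player's action — A: 17<19, B: 20>18, C: 17<18, D: 18>12, E: 13<17.
C3 does better at B, D but worse at A, C, E; neither strategy dominates the other.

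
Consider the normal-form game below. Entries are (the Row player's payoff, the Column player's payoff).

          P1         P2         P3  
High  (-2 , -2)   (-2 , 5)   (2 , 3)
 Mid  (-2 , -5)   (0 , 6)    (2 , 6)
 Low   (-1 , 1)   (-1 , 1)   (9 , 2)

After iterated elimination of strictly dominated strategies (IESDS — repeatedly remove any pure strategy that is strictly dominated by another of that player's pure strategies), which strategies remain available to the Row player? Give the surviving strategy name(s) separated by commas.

Row High is eliminated: Low beats it against every remaining column (P1: -1>-2, P2: -1>-2, P3: 9>2).
Column P1 is eliminated: P3 beats it against every remaining row (Mid: 6>-5, Low: 2>1).
Among the remaining strategies, none is strictly dominated by another pure strategy of the same player, so the elimination stops.
Surviving strategies — the Row player: {Mid, Low}; the Column player: {P2, P3}.

Mid, Low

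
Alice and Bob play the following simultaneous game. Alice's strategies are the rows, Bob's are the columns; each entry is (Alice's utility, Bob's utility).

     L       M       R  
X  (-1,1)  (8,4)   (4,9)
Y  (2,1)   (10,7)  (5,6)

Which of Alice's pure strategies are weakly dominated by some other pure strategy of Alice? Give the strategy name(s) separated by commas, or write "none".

X: dominated, since Y does at least as well everywhere (L: 2>-1, M: 10>8, R: 5>4).
Y: no other strategy beats it everywhere (X at L (2>-1)).

X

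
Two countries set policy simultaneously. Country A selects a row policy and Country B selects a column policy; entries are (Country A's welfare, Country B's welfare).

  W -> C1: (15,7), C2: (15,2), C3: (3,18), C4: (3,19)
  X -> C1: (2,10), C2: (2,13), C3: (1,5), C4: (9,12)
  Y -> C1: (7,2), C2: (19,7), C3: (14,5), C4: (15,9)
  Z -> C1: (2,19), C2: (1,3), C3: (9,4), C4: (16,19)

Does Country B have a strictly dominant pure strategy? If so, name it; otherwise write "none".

C1 fails to dominate C2 at X (10<13).
C2 fails to dominate C1 at W (2<7).
C3 fails to dominate C1 at X (5<10).
C4 fails to dominate C1 at Z (19=19).
No single strategy dominates all the others.

none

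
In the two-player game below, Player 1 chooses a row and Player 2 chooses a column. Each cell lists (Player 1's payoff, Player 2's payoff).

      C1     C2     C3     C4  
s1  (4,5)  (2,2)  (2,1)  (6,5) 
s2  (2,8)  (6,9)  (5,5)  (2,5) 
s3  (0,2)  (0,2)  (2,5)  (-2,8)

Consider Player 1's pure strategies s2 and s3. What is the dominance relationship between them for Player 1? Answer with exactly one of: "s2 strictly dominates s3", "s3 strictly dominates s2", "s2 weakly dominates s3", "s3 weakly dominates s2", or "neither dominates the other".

Compare s2 to s3 across each opponent action: C1: 2>0, C2: 6>0, C3: 5>2, C4: 2>-2.
Every comparison favours s2, so s2 strictly dominates s3.

s2 strictly dominates s3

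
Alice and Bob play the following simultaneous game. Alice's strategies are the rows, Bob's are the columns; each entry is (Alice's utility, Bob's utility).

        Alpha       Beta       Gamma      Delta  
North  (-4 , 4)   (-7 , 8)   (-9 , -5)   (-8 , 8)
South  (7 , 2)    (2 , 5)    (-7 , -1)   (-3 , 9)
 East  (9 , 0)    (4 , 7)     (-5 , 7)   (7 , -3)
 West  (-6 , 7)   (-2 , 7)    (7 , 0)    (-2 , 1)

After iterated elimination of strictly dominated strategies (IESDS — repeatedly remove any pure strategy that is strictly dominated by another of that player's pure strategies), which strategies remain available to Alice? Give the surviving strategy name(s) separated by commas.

For Alice, South strictly dominates North on the remaining columns (Alpha: 7>-4, Beta: 2>-7, Gamma: -7>-9, Delta: -3>-8); eliminate North.
Alice's strategy South is strictly dominated by East (Alpha: 9>7, Beta: 4>2, Gamma: -5>-7, Delta: 7>-3) and is removed.
Column Delta is eliminated: Alpha beats it against every remaining row (East: 0>-3, West: 7>1).
Among the remaining strategies, none is strictly dominated by another pure strategy of the same player, so the elimination stops.
Surviving strategies — Alice: {East, West}; Bob: {Alpha, Beta, Gamma}.

East, West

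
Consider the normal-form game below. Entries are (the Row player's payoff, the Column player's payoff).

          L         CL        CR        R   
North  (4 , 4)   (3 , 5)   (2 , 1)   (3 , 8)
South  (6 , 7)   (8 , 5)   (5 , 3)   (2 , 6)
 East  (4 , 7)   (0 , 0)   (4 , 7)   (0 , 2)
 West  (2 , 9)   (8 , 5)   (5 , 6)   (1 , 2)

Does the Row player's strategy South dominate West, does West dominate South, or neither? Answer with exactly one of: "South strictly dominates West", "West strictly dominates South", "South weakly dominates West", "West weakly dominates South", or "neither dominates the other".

South's payoffs vs West's, by the Column player's action — L: 6>2, CL: 8=8, CR: 5=5, R: 2>1.
South is at least as good everywhere and strictly better somewhere (tied only at CL, CR), so South weakly but not strictly dominates West.

South weakly dominates West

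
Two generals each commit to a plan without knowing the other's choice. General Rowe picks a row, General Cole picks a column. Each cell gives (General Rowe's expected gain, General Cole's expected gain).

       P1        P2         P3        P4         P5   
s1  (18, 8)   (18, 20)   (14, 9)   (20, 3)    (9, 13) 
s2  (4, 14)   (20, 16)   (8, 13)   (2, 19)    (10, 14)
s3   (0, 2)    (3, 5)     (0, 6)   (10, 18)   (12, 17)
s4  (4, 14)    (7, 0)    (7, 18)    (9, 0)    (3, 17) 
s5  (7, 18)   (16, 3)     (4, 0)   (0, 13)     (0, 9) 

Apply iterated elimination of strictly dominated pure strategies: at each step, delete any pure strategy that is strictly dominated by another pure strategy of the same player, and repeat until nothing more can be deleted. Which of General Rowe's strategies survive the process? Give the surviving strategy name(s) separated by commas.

For General Rowe, s1 strictly dominates s4 on the remaining columns (P1: 18>4, P2: 18>7, P3: 14>7, P4: 20>9, P5: 9>3); eliminate s4.
General Rowe's strategy s5 is strictly dominated by s1 (P1: 18>7, P2: 18>16, P3: 14>4, P4: 20>0, P5: 9>0) and is removed.
For General Cole, P2 strictly dominates P1 on the remaining rows (s1: 20>8, s2: 16>14, s3: 5>2); eliminate P1.
General Cole's strategy P3 is strictly dominated by P5 (s1: 13>9, s2: 14>13, s3: 17>6) and is removed.
Among the remaining strategies, none is strictly dominated by another pure strategy of the same player, so the elimination stops.
Surviving strategies — General Rowe: {s1, s2, s3}; General Cole: {P2, P4, P5}.

s1, s2, s3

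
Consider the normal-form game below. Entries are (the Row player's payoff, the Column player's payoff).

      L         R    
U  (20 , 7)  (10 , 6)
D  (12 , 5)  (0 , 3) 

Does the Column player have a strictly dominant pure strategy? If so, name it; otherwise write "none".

L

L vs R: U: 7>6, D: 5>3.
L strictly beats every other strategy against every opponent action, so it is strictly dominant.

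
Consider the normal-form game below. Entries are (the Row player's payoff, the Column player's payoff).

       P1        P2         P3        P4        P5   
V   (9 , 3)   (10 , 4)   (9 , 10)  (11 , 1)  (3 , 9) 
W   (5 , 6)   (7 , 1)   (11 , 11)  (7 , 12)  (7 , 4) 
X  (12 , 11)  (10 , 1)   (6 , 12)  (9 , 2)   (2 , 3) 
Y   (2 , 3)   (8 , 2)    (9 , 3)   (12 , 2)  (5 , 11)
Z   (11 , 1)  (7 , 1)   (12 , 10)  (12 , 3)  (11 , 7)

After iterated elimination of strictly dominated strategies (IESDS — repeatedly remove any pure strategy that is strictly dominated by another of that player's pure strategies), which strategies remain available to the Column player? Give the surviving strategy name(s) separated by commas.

Column P2 is eliminated: P3 beats it against every remaining row (V: 10>4, W: 11>1, X: 12>1, Y: 3>2, Z: 10>1).
The Row player's strategy V is strictly dominated by Z (P1: 11>9, P3: 12>9, P4: 12>11, P5: 11>3) and is removed.
For the Row player, Z strictly dominates W on the remaining columns (P1: 11>5, P3: 12>11, P4: 12>7, P5: 11>7); eliminate W.
The Column player's strategy P4 is strictly dominated by P3 (X: 12>2, Y: 3>2, Z: 10>3) and is removed.
For the Row player, Z strictly dominates Y on the remaining columns (P1: 11>2, P3: 12>9, P5: 11>5); eliminate Y.
For the Column player, P3 strictly dominates P1 on the remaining rows (X: 12>11, Z: 10>1); eliminate P1.
For the Row player, Z strictly dominates X on the remaining columns (P3: 12>6, P5: 11>2); eliminate X.
The Column player's strategy P5 is strictly dominated by P3 (Z: 10>7) and is removed.
Among the remaining strategies, none is strictly dominated by another pure strategy of the same player, so the elimination stops.
Surviving strategies — the Row player: {Z}; the Column player: {P3}.

P3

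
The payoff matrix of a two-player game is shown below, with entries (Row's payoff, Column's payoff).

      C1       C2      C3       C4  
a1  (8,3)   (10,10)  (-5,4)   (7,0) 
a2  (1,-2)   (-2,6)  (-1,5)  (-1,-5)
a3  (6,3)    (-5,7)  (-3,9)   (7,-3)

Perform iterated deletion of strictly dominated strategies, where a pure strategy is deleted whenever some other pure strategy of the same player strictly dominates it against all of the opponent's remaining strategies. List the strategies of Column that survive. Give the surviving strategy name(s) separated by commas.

C2

Column C1 is eliminated: C2 beats it against every remaining row (a1: 10>3, a2: 6>-2, a3: 7>3).
Column's strategy C4 is strictly dominated by C2 (a1: 10>0, a2: 6>-5, a3: 7>-3) and is removed.
Row's strategy a3 is strictly dominated by a2 (C2: -2>-5, C3: -1>-3) and is removed.
For Column, C2 strictly dominates C3 on the remaining rows (a1: 10>4, a2: 6>5); eliminate C3.
Row a2 is eliminated: a1 beats it against every remaining column (C2: 10>-2).
Among the remaining strategies, none is strictly dominated by another pure strategy of the same player, so the elimination stops.
Surviving strategies — Row: {a1}; Column: {C2}.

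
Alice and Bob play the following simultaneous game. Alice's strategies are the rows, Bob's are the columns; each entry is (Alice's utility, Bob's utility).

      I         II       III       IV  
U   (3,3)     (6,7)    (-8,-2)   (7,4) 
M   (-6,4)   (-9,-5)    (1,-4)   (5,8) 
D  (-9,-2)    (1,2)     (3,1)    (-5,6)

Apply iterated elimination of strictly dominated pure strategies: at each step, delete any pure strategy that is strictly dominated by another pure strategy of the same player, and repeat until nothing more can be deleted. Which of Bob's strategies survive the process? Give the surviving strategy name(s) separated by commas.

II

Column I is eliminated: IV beats it against every remaining row (U: 4>3, M: 8>4, D: 6>-2).
Column III is eliminated: IV beats it against every remaining row (U: 4>-2, M: 8>-4, D: 6>1).
For Alice, U strictly dominates M on the remaining columns (II: 6>-9, IV: 7>5); eliminate M.
For Alice, U strictly dominates D on the remaining columns (II: 6>1, IV: 7>-5); eliminate D.
Column IV is eliminated: II beats it against every remaining row (U: 7>4).
Among the remaining strategies, none is strictly dominated by another pure strategy of the same player, so the elimination stops.
Surviving strategies — Alice: {U}; Bob: {II}.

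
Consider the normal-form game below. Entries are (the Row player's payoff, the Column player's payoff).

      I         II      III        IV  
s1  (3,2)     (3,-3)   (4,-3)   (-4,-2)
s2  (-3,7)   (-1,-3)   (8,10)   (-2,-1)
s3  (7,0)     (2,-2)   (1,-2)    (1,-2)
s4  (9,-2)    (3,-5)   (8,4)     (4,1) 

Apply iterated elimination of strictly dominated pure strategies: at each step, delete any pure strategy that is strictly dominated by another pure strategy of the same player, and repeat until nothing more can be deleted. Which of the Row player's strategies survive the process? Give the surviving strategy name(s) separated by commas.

For the Row player, s4 strictly dominates s3 on the remaining columns (I: 9>7, II: 3>2, III: 8>1, IV: 4>1); eliminate s3.
For the Column player, I strictly dominates II on the remaining rows (s1: 2>-3, s2: 7>-3, s4: -2>-5); eliminate II.
For the Row player, s4 strictly dominates s1 on the remaining columns (I: 9>3, III: 8>4, IV: 4>-4); eliminate s1.
Column I is eliminated: III beats it against every remaining row (s2: 10>7, s4: 4>-2).
Column IV is eliminated: III beats it against every remaining row (s2: 10>-1, s4: 4>1).
Among the remaining strategies, none is strictly dominated by another pure strategy of the same player, so the elimination stops.
Surviving strategies — the Row player: {s2, s4}; the Column player: {III}.

s2, s4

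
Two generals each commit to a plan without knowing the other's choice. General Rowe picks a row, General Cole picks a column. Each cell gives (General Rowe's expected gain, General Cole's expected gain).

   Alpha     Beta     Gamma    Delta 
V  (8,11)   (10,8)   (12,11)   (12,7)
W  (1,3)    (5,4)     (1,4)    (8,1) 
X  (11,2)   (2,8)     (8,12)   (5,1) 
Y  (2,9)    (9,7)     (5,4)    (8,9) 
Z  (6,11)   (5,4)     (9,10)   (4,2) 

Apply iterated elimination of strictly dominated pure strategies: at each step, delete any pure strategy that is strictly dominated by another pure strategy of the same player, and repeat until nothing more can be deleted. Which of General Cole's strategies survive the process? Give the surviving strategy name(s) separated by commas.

Alpha, Gamma

Row W is eliminated: V beats it against every remaining column (Alpha: 8>1, Beta: 10>5, Gamma: 12>1, Delta: 12>8).
Row Y is eliminated: V beats it against every remaining column (Alpha: 8>2, Beta: 10>9, Gamma: 12>5, Delta: 12>8).
General Rowe's strategy Z is strictly dominated by V (Alpha: 8>6, Beta: 10>5, Gamma: 12>9, Delta: 12>4) and is removed.
Column Beta is eliminated: Gamma beats it against every remaining row (V: 11>8, X: 12>8).
Column Delta is eliminated: Alpha beats it against every remaining row (V: 11>7, X: 2>1).
Among the remaining strategies, none is strictly dominated by another pure strategy of the same player, so the elimination stops.
Surviving strategies — General Rowe: {V, X}; General Cole: {Alpha, Gamma}.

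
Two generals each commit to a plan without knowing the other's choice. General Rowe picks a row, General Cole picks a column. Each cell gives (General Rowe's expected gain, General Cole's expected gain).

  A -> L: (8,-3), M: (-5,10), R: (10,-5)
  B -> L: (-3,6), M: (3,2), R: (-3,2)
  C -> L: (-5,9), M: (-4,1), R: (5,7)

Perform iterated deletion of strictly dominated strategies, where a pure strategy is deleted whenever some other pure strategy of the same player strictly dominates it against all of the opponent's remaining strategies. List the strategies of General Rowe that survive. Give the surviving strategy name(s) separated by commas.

A, B

Column R is eliminated: L beats it against every remaining row (A: -3>-5, B: 6>2, C: 9>7).
General Rowe's strategy C is strictly dominated by B (L: -3>-5, M: 3>-4) and is removed.
Among the remaining strategies, none is strictly dominated by another pure strategy of the same player, so the elimination stops.
Surviving strategies — General Rowe: {A, B}; General Cole: {L, M}.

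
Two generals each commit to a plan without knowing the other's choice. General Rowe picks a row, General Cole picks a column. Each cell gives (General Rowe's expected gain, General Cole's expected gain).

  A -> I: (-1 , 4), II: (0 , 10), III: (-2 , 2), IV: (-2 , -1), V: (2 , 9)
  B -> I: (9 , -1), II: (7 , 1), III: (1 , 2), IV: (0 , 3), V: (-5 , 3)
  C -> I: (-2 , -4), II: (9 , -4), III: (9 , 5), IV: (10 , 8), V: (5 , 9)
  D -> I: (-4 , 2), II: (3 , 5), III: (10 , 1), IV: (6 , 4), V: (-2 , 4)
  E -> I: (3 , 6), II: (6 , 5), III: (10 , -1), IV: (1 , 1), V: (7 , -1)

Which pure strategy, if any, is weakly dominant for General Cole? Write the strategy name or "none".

none

I fails to dominate II at A (4<10).
II fails to dominate I at E (5<6).
III fails to dominate I at A (2<4).
IV fails to dominate I at A (-1<4).
V fails to dominate I at E (-1<6).
No single strategy dominates all the others.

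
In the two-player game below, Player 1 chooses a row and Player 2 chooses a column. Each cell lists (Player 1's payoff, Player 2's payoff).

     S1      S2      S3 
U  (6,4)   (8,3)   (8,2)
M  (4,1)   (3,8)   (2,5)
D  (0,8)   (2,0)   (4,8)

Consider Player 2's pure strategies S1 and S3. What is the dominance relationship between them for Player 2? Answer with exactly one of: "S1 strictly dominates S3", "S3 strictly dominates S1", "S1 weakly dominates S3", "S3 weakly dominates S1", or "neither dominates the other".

Compare S1 to S3 across every action of Player 1: U: 4>2, M: 1<5, D: 8=8.
S1 does better at U but worse at M; neither strategy dominates the other.

neither dominates the other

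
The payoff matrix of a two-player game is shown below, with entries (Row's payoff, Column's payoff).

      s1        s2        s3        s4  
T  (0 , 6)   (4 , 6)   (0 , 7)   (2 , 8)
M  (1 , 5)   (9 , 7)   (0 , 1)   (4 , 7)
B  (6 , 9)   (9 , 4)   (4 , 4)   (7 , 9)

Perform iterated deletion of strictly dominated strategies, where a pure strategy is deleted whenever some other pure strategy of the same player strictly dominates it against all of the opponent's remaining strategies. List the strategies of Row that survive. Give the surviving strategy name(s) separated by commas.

Row T is eliminated: B beats it against every remaining column (s1: 6>0, s2: 9>4, s3: 4>0, s4: 7>2).
Column s3 is eliminated: s1 beats it against every remaining row (M: 5>1, B: 9>4).
Among the remaining strategies, none is strictly dominated by another pure strategy of the same player, so the elimination stops.
Surviving strategies — Row: {M, B}; Column: {s1, s2, s4}.

M, B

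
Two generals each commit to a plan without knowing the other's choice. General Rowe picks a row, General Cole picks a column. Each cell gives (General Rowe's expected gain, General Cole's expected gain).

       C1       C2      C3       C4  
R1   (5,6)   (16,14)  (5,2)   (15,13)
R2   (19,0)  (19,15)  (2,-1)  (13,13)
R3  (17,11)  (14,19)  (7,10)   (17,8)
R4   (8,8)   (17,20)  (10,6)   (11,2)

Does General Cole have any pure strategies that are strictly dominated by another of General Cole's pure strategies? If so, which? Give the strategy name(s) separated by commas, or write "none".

C1 is strictly dominated by C2 (R1: 14>6, R2: 15>0, R3: 19>11, R4: 20>8).
C2 is not dominated — it holds its own against C1 at R1 (14>6); C3 at R1 (14>2); C4 at R1 (14>13).
C3 is strictly dominated by C1 (R1: 6>2, R2: 0>-1, R3: 11>10, R4: 8>6).
C4 is strictly dominated by C2 (R1: 14>13, R2: 15>13, R3: 19>8, R4: 20>2).

C1, C3, C4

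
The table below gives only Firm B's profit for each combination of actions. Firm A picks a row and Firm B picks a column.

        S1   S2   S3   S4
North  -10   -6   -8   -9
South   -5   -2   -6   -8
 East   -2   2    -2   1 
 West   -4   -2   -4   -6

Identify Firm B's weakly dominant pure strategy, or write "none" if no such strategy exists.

S2 vs S1: North: -6>-10, South: -2>-5, East: 2>-2, West: -2>-4.
S2 vs S3: North: -6>-8, South: -2>-6, East: 2>-2, West: -2>-4.
S2 vs S4: North: -6>-9, South: -2>-8, East: 2>1, West: -2>-6.
S2 is at least as good as every other strategy against every opponent action, so it is weakly dominant.

S2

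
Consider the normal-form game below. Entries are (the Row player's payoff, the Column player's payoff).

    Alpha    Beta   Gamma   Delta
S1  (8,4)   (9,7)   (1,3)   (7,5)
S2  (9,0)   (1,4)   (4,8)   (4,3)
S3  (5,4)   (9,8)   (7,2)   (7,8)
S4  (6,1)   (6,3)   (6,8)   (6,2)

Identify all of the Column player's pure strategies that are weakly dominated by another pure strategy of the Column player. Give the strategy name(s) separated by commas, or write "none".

Alpha, Delta

Alpha is weakly dominated by Beta (S1: 7>4, S2: 4>0, S3: 8>4, S4: 3>1).
Nothing dominates Beta: Alpha at S1 (7>4); Gamma at S1 (7>3); Delta at S1 (7>5).
Gamma is not dominated — it holds its own against Alpha at S2 (8>0); Beta at S2 (8>4); Delta at S2 (8>3).
Delta is weakly dominated by Beta (S1: 7>5, S2: 4>3, S3: 8=8, S4: 3>2).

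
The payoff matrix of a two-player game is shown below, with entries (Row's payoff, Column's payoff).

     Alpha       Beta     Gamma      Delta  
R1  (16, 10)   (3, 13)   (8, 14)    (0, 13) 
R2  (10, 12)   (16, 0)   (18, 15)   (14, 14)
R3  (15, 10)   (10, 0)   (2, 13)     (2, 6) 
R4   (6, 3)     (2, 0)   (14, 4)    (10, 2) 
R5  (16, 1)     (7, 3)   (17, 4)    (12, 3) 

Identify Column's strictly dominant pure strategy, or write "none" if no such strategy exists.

Gamma

Gamma vs Alpha: R1: 14>10, R2: 15>12, R3: 13>10, R4: 4>3, R5: 4>1.
Gamma vs Beta: R1: 14>13, R2: 15>0, R3: 13>0, R4: 4>0, R5: 4>3.
Gamma vs Delta: R1: 14>13, R2: 15>14, R3: 13>6, R4: 4>2, R5: 4>3.
Gamma strictly beats every other strategy against every opponent action, so it is strictly dominant.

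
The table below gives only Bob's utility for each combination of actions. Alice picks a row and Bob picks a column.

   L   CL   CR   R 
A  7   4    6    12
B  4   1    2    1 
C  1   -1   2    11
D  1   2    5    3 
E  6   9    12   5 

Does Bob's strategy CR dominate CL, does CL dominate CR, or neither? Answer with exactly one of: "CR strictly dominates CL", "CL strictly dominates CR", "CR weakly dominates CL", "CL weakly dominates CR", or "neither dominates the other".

CR strictly dominates CL

CR's payoffs vs CL's, by Alice's action — A: 6>4, B: 2>1, C: 2>-1, D: 5>2, E: 12>9.
Every comparison favours CR, so CR strictly dominates CL.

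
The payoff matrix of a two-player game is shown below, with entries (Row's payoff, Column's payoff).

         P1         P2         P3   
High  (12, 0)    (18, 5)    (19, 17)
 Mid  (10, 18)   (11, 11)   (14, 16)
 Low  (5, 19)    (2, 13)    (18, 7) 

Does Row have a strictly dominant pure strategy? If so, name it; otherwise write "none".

High

High vs Mid: P1: 12>10, P2: 18>11, P3: 19>14.
High vs Low: P1: 12>5, P2: 18>2, P3: 19>18.
High strictly beats every other strategy against every opponent action, so it is strictly dominant.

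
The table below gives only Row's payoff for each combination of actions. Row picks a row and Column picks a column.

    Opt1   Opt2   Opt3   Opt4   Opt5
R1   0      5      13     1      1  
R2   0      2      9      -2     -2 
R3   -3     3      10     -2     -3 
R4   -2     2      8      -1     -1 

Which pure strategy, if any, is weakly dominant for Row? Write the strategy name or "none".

R1

R1 vs R2: Opt1: 0=0, Opt2: 5>2, Opt3: 13>9, Opt4: 1>-2, Opt5: 1>-2.
R1 vs R3: Opt1: 0>-3, Opt2: 5>3, Opt3: 13>10, Opt4: 1>-2, Opt5: 1>-3.
R1 vs R4: Opt1: 0>-2, Opt2: 5>2, Opt3: 13>8, Opt4: 1>-1, Opt5: 1>-1.
R1 is at least as good as every other strategy against every opponent action, so it is weakly dominant.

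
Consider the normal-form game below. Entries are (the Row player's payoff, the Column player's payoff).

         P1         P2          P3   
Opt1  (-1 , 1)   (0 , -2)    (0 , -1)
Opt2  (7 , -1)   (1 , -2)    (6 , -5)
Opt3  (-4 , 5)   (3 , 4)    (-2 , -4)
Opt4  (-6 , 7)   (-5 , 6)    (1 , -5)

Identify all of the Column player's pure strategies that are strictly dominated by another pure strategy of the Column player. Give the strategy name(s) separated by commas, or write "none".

P2, P3

P1: no other strategy beats it everywhere (P2 at Opt1 (1>-2); P3 at Opt1 (1>-1)).
P2 is strictly dominated by P1 (Opt1: 1>-2, Opt2: -1>-2, Opt3: 5>4, Opt4: 7>6).
P3 is strictly dominated by P1 (Opt1: 1>-1, Opt2: -1>-5, Opt3: 5>-4, Opt4: 7>-5).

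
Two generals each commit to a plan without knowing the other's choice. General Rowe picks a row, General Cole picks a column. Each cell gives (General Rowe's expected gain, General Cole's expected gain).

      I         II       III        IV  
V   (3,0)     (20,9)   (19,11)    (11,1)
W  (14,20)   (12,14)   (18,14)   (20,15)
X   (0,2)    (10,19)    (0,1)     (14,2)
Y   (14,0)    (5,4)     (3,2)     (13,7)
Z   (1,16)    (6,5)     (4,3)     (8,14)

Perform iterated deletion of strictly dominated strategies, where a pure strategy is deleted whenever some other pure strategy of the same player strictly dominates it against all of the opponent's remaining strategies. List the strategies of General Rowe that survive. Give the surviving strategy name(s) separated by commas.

For General Rowe, W strictly dominates X on the remaining columns (I: 14>0, II: 12>10, III: 18>0, IV: 20>14); eliminate X.
For General Rowe, V strictly dominates Z on the remaining columns (I: 3>1, II: 20>6, III: 19>4, IV: 11>8); eliminate Z.
Among the remaining strategies, none is strictly dominated by another pure strategy of the same player, so the elimination stops.
Surviving strategies — General Rowe: {V, W, Y}; General Cole: {I, II, III, IV}.

V, W, Y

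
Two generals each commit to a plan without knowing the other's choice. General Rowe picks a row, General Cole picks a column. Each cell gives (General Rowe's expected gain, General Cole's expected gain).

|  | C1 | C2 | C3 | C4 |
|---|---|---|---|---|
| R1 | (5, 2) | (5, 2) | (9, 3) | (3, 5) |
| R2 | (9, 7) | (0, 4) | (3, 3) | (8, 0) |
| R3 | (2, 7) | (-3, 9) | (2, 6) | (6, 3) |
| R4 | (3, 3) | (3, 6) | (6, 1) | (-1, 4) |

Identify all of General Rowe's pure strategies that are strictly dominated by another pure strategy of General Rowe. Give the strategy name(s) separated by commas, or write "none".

Nothing dominates R1: R2 at C2 (5>0); R3 at C1 (5>2); R4 at C1 (5>3).
R2: no other strategy beats it everywhere (R1 at C1 (9>5); R3 at C1 (9>2); R4 at C1 (9>3)).
R3 is strictly dominated by R2 (C1: 9>2, C2: 0>-3, C3: 3>2, C4: 8>6).
R4: dominated, since R1 does at least as well everywhere (C1: 5>3, C2: 5>3, C3: 9>6, C4: 3>-1).

R3, R4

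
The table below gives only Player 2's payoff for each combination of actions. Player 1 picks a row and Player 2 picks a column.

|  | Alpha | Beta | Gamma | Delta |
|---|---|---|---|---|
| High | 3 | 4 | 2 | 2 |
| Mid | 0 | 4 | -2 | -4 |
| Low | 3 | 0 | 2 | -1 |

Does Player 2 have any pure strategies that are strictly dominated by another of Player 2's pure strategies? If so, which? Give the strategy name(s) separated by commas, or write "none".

Gamma, Delta

Alpha: no other strategy beats it everywhere (Beta at Low (3>0); Gamma at High (3>2); Delta at High (3>2)).
Beta: no other strategy beats it everywhere (Alpha at High (4>3); Gamma at High (4>2); Delta at High (4>2)).
Gamma: dominated, since Alpha does at least as well everywhere (High: 3>2, Mid: 0>-2, Low: 3>2).
Alpha strictly dominates Delta — High: 3>2, Mid: 0>-4, Low: 3>-1.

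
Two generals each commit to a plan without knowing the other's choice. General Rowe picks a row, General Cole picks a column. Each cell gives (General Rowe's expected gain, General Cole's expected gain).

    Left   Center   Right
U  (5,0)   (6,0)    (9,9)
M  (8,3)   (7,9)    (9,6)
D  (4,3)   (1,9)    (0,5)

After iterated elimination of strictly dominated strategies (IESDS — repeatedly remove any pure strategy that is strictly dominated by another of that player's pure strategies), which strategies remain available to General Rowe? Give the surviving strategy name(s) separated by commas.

General Rowe's strategy D is strictly dominated by U (Left: 5>4, Center: 6>1, Right: 9>0) and is removed.
For General Cole, Right strictly dominates Left on the remaining rows (U: 9>0, M: 6>3); eliminate Left.
Among the remaining strategies, none is strictly dominated by another pure strategy of the same player, so the elimination stops.
Surviving strategies — General Rowe: {U, M}; General Cole: {Center, Right}.

U, M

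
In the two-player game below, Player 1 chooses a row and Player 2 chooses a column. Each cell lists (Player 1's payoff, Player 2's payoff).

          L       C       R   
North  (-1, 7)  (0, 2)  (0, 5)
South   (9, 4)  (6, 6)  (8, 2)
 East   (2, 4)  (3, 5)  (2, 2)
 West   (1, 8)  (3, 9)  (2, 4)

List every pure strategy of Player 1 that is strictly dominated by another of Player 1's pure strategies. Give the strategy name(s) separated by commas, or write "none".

South strictly dominates North — L: 9>-1, C: 6>0, R: 8>0.
South is not dominated — it holds its own against North at L (9>-1); East at L (9>2); West at L (9>1).
East is strictly dominated by South (L: 9>2, C: 6>3, R: 8>2).
West: dominated, since South does at least as well everywhere (L: 9>1, C: 6>3, R: 8>2).

North, East, West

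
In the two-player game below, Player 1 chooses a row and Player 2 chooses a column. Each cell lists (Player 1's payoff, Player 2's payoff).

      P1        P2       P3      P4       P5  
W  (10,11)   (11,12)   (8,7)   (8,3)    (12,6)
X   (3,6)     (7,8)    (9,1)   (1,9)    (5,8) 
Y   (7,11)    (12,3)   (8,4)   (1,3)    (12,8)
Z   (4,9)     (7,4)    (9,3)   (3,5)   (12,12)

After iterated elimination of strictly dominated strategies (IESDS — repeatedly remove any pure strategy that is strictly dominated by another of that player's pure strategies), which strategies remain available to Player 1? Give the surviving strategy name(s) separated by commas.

Column P3 is eliminated: P1 beats it against every remaining row (W: 11>7, X: 6>1, Y: 11>4, Z: 9>3).
Player 1's strategy X is strictly dominated by W (P1: 10>3, P2: 11>7, P4: 8>1, P5: 12>5) and is removed.
For Player 2, P1 strictly dominates P4 on the remaining rows (W: 11>3, Y: 11>3, Z: 9>5); eliminate P4.
Among the remaining strategies, none is strictly dominated by another pure strategy of the same player, so the elimination stops.
Surviving strategies — Player 1: {W, Y, Z}; Player 2: {P1, P2, P5}.

W, Y, Z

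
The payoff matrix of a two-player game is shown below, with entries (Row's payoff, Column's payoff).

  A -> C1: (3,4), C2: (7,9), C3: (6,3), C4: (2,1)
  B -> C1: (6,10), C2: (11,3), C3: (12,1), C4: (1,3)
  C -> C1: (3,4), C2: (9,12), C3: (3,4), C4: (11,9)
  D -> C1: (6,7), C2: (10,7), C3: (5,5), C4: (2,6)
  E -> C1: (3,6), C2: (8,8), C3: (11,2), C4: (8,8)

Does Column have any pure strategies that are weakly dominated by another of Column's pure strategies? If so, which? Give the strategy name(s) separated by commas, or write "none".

C1 is not dominated — it holds its own against C2 at B (10>3); C3 at A (4>3); C4 at A (4>1).
C2 is not dominated — it holds its own against C1 at A (9>4); C3 at A (9>3); C4 at A (9>1).
C1 weakly dominates C3 — A: 4>3, B: 10>1, C: 4=4, D: 7>5, E: 6>2.
C4 is weakly dominated by C2 (A: 9>1, B: 3=3, C: 12>9, D: 7>6, E: 8=8).

C3, C4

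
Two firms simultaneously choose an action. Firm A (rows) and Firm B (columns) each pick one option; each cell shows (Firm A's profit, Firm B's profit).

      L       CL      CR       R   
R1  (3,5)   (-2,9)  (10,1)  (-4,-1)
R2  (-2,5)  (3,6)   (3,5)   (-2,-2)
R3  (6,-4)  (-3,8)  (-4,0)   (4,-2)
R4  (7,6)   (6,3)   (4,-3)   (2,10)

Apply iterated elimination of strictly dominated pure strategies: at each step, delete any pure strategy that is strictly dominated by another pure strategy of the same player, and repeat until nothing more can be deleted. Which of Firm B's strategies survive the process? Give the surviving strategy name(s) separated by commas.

Row R2 is eliminated: R4 beats it against every remaining column (L: 7>-2, CL: 6>3, CR: 4>3, R: 2>-2).
Column CR is eliminated: CL beats it against every remaining row (R1: 9>1, R3: 8>0, R4: 3>-3).
Firm A's strategy R1 is strictly dominated by R4 (L: 7>3, CL: 6>-2, R: 2>-4) and is removed.
Column L is eliminated: R beats it against every remaining row (R3: -2>-4, R4: 10>6).
Among the remaining strategies, none is strictly dominated by another pure strategy of the same player, so the elimination stops.
Surviving strategies — Firm A: {R3, R4}; Firm B: {CL, R}.

CL, R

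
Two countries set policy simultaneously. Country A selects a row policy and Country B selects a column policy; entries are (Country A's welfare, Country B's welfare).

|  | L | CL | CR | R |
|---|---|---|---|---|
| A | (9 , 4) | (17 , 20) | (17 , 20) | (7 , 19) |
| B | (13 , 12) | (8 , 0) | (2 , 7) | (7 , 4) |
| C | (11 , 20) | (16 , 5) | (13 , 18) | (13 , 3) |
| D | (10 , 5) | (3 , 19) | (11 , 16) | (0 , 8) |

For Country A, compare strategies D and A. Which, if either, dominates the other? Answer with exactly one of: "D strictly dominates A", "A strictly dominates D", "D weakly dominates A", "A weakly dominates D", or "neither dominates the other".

neither dominates the other

Compare D to A across each opponent action: L: 10>9, CL: 3<17, CR: 11<17, R: 0<7.
D does better at L but worse at CL, CR, R; neither strategy dominates the other.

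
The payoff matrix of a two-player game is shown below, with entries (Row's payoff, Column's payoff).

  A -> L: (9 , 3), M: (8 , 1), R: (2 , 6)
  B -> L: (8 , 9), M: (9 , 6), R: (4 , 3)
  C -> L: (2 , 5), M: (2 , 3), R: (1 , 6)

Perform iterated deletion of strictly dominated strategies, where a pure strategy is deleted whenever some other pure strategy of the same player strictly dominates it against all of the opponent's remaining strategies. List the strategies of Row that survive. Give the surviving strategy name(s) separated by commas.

A, B

For Row, A strictly dominates C on the remaining columns (L: 9>2, M: 8>2, R: 2>1); eliminate C.
For Column, L strictly dominates M on the remaining rows (A: 3>1, B: 9>6); eliminate M.
Among the remaining strategies, none is strictly dominated by another pure strategy of the same player, so the elimination stops.
Surviving strategies — Row: {A, B}; Column: {L, R}.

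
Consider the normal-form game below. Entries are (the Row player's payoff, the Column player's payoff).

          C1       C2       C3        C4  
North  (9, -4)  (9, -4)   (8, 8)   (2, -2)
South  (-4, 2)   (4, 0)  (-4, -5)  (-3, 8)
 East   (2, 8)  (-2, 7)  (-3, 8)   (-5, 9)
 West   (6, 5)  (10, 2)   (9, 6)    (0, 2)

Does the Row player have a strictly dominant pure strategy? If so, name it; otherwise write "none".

none

North fails to dominate West at C2 (9<10).
South fails to dominate North at C1 (-4<9).
East fails to dominate North at C1 (2<9).
West fails to dominate North at C1 (6<9).
No single strategy dominates all the others.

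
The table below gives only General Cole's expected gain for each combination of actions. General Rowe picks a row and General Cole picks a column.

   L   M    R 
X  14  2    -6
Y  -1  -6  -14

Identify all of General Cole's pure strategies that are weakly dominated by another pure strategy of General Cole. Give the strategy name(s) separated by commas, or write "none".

L: no other strategy beats it everywhere (M at X (14>2); R at X (14>-6)).
L weakly dominates M — X: 14>2, Y: -1>-6.
L weakly dominates R — X: 14>-6, Y: -1>-14.

M, R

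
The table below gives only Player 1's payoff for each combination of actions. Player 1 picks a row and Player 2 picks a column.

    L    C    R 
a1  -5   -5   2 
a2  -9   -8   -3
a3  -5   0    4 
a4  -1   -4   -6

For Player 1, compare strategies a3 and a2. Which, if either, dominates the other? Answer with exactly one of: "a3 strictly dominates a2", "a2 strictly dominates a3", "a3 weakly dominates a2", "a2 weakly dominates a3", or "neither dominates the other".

a3's payoffs vs a2's, by Player 2's action — L: -5>-9, C: 0>-8, R: 4>-3.
a3 gives a strictly higher payoff against every action of Player 2, so a3 strictly dominates a2.

a3 strictly dominates a2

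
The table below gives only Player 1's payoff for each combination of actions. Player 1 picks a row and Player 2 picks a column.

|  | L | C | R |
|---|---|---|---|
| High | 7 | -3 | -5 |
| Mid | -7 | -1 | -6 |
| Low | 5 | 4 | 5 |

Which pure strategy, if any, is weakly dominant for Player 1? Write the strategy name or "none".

High fails to dominate Mid at C (-3<-1).
Mid fails to dominate High at L (-7<7).
Low fails to dominate High at L (5<7).
No single strategy dominates all the others.

none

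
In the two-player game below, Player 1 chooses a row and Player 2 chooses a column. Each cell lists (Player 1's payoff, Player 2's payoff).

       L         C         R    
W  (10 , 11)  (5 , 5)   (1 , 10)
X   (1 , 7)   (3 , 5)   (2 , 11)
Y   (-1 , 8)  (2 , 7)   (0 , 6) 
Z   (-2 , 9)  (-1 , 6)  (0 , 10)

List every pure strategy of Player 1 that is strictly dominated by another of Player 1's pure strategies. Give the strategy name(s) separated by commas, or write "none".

Y, Z

W is not dominated — it holds its own against X at L (10>1); Y at L (10>-1); Z at L (10>-2).
X: no other strategy beats it everywhere (W at R (2>1); Y at L (1>-1); Z at L (1>-2)).
Y: dominated, since W does at least as well everywhere (L: 10>-1, C: 5>2, R: 1>0).
Z: dominated, since W does at least as well everywhere (L: 10>-2, C: 5>-1, R: 1>0).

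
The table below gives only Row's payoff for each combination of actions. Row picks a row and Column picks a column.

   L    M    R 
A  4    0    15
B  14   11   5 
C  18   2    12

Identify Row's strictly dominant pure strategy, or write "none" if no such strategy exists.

none

A fails to dominate B at L (4<14).
B fails to dominate A at R (5<15).
C fails to dominate A at R (12<15).
No single strategy dominates all the others.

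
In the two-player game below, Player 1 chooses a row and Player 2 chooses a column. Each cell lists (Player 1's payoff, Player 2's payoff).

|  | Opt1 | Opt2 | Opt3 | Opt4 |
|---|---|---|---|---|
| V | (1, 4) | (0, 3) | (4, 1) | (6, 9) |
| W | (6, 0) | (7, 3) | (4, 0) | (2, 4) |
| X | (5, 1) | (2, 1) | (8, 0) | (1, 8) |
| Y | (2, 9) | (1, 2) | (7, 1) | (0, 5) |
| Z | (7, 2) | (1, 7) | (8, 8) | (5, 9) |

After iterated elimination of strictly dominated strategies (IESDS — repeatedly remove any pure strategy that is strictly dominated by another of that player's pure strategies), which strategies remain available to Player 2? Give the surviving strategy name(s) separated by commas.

Player 1's strategy Y is strictly dominated by X (Opt1: 5>2, Opt2: 2>1, Opt3: 8>7, Opt4: 1>0) and is removed.
For Player 2, Opt4 strictly dominates Opt1 on the remaining rows (V: 9>4, W: 4>0, X: 8>1, Z: 9>2); eliminate Opt1.
Column Opt2 is eliminated: Opt4 beats it against every remaining row (V: 9>3, W: 4>3, X: 8>1, Z: 9>7).
For Player 1, Z strictly dominates W on the remaining columns (Opt3: 8>4, Opt4: 5>2); eliminate W.
For Player 2, Opt4 strictly dominates Opt3 on the remaining rows (V: 9>1, X: 8>0, Z: 9>8); eliminate Opt3.
Row X is eliminated: V beats it against every remaining column (Opt4: 6>1).
Row Z is eliminated: V beats it against every remaining column (Opt4: 6>5).
Among the remaining strategies, none is strictly dominated by another pure strategy of the same player, so the elimination stops.
Surviving strategies — Player 1: {V}; Player 2: {Opt4}.

Opt4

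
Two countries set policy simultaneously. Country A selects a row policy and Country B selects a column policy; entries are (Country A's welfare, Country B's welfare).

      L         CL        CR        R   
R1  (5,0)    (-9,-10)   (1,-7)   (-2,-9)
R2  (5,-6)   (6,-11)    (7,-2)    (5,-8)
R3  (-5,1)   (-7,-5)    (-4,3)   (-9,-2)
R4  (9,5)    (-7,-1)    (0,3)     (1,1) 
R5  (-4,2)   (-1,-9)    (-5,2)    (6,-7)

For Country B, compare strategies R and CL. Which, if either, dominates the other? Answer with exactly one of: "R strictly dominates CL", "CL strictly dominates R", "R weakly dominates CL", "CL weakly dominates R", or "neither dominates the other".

R strictly dominates CL

Compare R to CL across each choice by Country A: R1: -9>-10, R2: -8>-11, R3: -2>-5, R4: 1>-1, R5: -7>-9.
Every comparison favours R, so R strictly dominates CL.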